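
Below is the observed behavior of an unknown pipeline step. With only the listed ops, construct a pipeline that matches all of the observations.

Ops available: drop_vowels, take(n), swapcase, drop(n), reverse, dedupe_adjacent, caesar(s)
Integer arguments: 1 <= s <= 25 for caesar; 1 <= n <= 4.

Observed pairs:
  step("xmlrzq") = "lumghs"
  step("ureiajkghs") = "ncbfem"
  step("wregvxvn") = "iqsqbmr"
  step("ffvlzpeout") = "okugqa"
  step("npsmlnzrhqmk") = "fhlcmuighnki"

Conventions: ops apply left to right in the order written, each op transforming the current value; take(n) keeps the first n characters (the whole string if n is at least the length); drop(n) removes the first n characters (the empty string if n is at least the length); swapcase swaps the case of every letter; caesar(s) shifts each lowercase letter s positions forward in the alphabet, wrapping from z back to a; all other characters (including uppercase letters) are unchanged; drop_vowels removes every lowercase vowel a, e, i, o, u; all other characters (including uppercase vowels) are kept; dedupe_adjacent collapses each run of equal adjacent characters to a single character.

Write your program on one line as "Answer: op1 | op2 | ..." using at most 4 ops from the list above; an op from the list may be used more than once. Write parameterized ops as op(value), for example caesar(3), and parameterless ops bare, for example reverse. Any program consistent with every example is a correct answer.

dedupe_adjacent | reverse | drop_vowels | caesar(21)

Check, running the answer program on each example:
  "xmlrzq" -> "xmlrzq" -> "qzrlmx" -> "qzrlmx" -> "lumghs"
  "ureiajkghs" -> "ureiajkghs" -> "shgkjaieru" -> "shgkjr" -> "ncbfem"
  "wregvxvn" -> "wregvxvn" -> "nvxvgerw" -> "nvxvgrw" -> "iqsqbmr"
  "ffvlzpeout" -> "fvlzpeout" -> "tuoepzlvf" -> "tpzlvf" -> "okugqa"
  "npsmlnzrhqmk" -> "npsmlnzrhqmk" -> "kmqhrznlmspn" -> "kmqhrznlmspn" -> "fhlcmuighnki"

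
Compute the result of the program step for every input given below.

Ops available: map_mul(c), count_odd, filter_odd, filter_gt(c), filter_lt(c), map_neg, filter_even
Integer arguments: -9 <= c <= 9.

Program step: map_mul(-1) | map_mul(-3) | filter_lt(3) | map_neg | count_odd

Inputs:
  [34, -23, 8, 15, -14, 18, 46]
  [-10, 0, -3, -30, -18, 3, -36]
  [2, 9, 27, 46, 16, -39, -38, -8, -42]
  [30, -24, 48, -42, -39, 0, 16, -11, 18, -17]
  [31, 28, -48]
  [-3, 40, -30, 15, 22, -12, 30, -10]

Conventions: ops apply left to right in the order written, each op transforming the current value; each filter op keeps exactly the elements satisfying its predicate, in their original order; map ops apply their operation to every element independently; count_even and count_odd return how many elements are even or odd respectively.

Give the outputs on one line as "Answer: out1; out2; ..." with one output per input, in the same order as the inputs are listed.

Execution, op by op:
  [34, -23, 8, 15, -14, 18, 46] -> [-34, 23, -8, -15, 14, -18, -46] -> [102, -69, 24, 45, -42, 54, 138] -> [-69, -42] -> [69, 42] -> 1
  [-10, 0, -3, -30, -18, 3, -36] -> [10, 0, 3, 30, 18, -3, 36] -> [-30, 0, -9, -90, -54, 9, -108] -> [-30, 0, -9, -90, -54, -108] -> [30, 0, 9, 90, 54, 108] -> 1
  [2, 9, 27, 46, 16, -39, -38, -8, -42] -> [-2, -9, -27, -46, -16, 39, 38, 8, 42] -> [6, 27, 81, 138, 48, -117, -114, -24, -126] -> [-117, -114, -24, -126] -> [117, 114, 24, 126] -> 1
  [30, -24, 48, -42, -39, 0, 16, -11, 18, -17] -> [-30, 24, -48, 42, 39, 0, -16, 11, -18, 17] -> [90, -72, 144, -126, -117, 0, 48, -33, 54, -51] -> [-72, -126, -117, 0, -33, -51] -> [72, 126, 117, 0, 33, 51] -> 3
  [31, 28, -48] -> [-31, -28, 48] -> [93, 84, -144] -> [-144] -> [144] -> 0
  [-3, 40, -30, 15, 22, -12, 30, -10] -> [3, -40, 30, -15, -22, 12, -30, 10] -> [-9, 120, -90, 45, 66, -36, 90, -30] -> [-9, -90, -36, -30] -> [9, 90, 36, 30] -> 1

1; 1; 1; 3; 0; 1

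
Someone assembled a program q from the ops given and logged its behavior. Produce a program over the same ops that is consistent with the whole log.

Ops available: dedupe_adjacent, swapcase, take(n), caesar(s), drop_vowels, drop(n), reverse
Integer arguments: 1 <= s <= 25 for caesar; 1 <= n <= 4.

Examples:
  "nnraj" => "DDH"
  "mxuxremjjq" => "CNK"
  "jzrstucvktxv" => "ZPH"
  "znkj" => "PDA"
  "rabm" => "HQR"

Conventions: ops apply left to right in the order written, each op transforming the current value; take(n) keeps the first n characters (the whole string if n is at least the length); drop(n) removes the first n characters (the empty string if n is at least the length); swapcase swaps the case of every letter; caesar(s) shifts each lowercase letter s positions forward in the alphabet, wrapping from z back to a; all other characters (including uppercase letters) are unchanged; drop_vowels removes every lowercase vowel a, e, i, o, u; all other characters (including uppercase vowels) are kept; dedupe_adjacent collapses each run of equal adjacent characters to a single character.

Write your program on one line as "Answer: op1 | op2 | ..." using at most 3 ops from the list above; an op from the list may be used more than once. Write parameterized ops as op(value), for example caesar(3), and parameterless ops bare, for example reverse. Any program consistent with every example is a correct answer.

caesar(16) | swapcase | take(3)

Check, running the answer program on each example:
  "nnraj" -> "ddhqz" -> "DDHQZ" -> "DDH"
  "mxuxremjjq" -> "cnknhuczzg" -> "CNKNHUCZZG" -> "CNK"
  "jzrstucvktxv" -> "zphijkslajnl" -> "ZPHIJKSLAJNL" -> "ZPH"
  "znkj" -> "pdaz" -> "PDAZ" -> "PDA"
  "rabm" -> "hqrc" -> "HQRC" -> "HQR"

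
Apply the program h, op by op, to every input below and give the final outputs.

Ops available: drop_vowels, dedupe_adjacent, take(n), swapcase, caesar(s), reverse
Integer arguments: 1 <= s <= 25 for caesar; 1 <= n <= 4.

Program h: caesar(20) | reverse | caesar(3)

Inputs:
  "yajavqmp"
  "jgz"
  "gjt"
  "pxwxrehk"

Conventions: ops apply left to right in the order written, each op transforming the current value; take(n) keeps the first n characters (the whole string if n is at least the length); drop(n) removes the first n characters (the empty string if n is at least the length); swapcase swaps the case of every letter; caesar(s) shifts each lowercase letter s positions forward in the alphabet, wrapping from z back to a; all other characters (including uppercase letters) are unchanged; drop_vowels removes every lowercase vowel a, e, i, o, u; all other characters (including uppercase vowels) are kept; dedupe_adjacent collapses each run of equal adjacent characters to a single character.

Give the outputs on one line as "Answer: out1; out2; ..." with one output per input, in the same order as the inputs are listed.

"mjnsxgxv"; "wdg"; "qgd"; "heboutum"

Execution, op by op:
  "yajavqmp" -> "sudupkgj" -> "jgkpudus" -> "mjnsxgxv"
  "jgz" -> "dat" -> "tad" -> "wdg"
  "gjt" -> "adn" -> "nda" -> "qgd"
  "pxwxrehk" -> "jrqrlybe" -> "ebylrqrj" -> "heboutum"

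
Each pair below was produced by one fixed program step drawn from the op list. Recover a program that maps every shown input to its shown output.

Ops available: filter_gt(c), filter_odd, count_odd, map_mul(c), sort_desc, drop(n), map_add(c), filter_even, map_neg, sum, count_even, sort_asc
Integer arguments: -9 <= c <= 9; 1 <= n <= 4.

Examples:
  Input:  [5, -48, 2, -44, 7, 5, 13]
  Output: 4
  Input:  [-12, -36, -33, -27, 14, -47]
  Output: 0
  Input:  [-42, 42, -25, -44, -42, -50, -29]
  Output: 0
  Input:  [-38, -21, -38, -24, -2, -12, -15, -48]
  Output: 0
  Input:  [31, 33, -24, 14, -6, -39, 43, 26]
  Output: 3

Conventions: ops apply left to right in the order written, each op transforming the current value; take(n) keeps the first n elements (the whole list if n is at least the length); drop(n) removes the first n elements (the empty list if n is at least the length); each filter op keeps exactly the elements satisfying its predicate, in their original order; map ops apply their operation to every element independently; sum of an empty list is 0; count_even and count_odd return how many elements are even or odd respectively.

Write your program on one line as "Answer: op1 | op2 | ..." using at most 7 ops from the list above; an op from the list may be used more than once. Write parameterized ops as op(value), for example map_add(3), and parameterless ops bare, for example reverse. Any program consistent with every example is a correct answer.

map_add(7) | filter_even | sort_desc | sort_asc | filter_gt(-4) | count_even

Check, running the answer program on each example:
  [5, -48, 2, -44, 7, 5, 13] -> [12, -41, 9, -37, 14, 12, 20] -> [12, 14, 12, 20] -> [20, 14, 12, 12] -> [12, 12, 14, 20] -> [12, 12, 14, 20] -> 4
  [-12, -36, -33, -27, 14, -47] -> [-5, -29, -26, -20, 21, -40] -> [-26, -20, -40] -> [-20, -26, -40] -> [-40, -26, -20] -> [] -> 0
  [-42, 42, -25, -44, -42, -50, -29] -> [-35, 49, -18, -37, -35, -43, -22] -> [-18, -22] -> [-18, -22] -> [-22, -18] -> [] -> 0
  [-38, -21, -38, -24, -2, -12, -15, -48] -> [-31, -14, -31, -17, 5, -5, -8, -41] -> [-14, -8] -> [-8, -14] -> [-14, -8] -> [] -> 0
  [31, 33, -24, 14, -6, -39, 43, 26] -> [38, 40, -17, 21, 1, -32, 50, 33] -> [38, 40, -32, 50] -> [50, 40, 38, -32] -> [-32, 38, 40, 50] -> [38, 40, 50] -> 3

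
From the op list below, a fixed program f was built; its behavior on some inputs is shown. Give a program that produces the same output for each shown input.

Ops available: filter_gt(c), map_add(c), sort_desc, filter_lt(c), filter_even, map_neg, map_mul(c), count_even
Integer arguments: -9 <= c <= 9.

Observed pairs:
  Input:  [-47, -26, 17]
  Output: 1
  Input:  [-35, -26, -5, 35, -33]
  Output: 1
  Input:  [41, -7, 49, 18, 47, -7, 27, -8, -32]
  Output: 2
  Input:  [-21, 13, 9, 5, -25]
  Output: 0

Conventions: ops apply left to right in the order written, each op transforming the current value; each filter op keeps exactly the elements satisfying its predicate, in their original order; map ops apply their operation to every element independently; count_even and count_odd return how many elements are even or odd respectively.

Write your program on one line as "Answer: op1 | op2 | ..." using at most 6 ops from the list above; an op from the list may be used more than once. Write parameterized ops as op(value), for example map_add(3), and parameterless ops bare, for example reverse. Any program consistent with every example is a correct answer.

filter_even | filter_lt(1) | map_add(2) | map_mul(-2) | count_even

Check, running the answer program on each example:
  [-47, -26, 17] -> [-26] -> [-26] -> [-24] -> [48] -> 1
  [-35, -26, -5, 35, -33] -> [-26] -> [-26] -> [-24] -> [48] -> 1
  [41, -7, 49, 18, 47, -7, 27, -8, -32] -> [18, -8, -32] -> [-8, -32] -> [-6, -30] -> [12, 60] -> 2
  [-21, 13, 9, 5, -25] -> [] -> [] -> [] -> [] -> 0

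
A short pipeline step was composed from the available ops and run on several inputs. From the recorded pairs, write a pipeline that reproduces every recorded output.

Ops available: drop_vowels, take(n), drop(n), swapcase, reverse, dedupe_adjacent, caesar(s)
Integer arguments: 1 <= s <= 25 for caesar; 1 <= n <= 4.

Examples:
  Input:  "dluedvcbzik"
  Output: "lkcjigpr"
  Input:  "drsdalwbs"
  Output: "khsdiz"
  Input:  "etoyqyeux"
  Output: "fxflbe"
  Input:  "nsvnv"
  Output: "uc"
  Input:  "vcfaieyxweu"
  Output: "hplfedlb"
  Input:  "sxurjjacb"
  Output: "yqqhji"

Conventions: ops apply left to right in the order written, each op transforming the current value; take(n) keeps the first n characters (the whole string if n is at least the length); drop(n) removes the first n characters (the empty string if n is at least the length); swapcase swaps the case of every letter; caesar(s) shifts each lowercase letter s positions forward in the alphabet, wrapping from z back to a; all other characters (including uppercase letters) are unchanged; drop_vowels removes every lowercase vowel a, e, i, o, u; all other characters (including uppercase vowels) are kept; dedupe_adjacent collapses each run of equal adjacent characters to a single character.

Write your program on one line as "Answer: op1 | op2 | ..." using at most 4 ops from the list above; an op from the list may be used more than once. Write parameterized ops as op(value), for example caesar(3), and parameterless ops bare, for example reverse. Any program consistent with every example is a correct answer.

drop(2) | drop(1) | caesar(7)

Check, running the answer program on each example:
  "dluedvcbzik" -> "uedvcbzik" -> "edvcbzik" -> "lkcjigpr"
  "drsdalwbs" -> "sdalwbs" -> "dalwbs" -> "khsdiz"
  "etoyqyeux" -> "oyqyeux" -> "yqyeux" -> "fxflbe"
  "nsvnv" -> "vnv" -> "nv" -> "uc"
  "vcfaieyxweu" -> "faieyxweu" -> "aieyxweu" -> "hplfedlb"
  "sxurjjacb" -> "urjjacb" -> "rjjacb" -> "yqqhji"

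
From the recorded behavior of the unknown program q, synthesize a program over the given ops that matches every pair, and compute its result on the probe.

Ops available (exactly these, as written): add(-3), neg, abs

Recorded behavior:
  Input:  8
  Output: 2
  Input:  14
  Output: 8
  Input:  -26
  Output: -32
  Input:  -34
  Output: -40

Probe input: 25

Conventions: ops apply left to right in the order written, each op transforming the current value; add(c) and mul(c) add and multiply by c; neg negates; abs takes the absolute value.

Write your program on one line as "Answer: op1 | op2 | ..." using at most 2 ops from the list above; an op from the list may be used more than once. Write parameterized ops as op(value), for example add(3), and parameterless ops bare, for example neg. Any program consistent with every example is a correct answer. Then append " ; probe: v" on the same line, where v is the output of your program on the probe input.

add(-3) | add(-3) ; probe: 19

Check, running the answer program on each example:
  8 -> 5 -> 2
  14 -> 11 -> 8
  -26 -> -29 -> -32
  -34 -> -37 -> -40
  probe: 25 -> 22 -> 19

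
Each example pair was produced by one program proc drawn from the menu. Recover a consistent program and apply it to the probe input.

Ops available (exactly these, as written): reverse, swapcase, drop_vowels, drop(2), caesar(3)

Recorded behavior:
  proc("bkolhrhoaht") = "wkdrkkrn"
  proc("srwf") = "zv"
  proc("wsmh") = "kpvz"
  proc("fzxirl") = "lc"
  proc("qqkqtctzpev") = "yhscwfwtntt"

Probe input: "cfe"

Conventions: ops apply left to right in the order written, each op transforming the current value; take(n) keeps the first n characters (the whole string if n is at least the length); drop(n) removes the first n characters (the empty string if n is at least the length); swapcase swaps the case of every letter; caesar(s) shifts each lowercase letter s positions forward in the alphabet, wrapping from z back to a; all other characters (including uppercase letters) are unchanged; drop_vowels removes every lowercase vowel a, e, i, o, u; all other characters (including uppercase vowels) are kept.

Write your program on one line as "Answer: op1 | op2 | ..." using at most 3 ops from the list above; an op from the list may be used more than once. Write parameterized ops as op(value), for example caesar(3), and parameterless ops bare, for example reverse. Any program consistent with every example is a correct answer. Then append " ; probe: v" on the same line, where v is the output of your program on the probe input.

caesar(3) | reverse | drop_vowels ; probe: "hf"

Check, running the answer program on each example:
  "bkolhrhoaht" -> "enrokukrdkw" -> "wkdrkukorne" -> "wkdrkkrn"
  "srwf" -> "vuzi" -> "izuv" -> "zv"
  "wsmh" -> "zvpk" -> "kpvz" -> "kpvz"
  "fzxirl" -> "icaluo" -> "oulaci" -> "lc"
  "qqkqtctzpev" -> "ttntwfwcshy" -> "yhscwfwtntt" -> "yhscwfwtntt"
  probe: "cfe" -> "fih" -> "hif" -> "hf"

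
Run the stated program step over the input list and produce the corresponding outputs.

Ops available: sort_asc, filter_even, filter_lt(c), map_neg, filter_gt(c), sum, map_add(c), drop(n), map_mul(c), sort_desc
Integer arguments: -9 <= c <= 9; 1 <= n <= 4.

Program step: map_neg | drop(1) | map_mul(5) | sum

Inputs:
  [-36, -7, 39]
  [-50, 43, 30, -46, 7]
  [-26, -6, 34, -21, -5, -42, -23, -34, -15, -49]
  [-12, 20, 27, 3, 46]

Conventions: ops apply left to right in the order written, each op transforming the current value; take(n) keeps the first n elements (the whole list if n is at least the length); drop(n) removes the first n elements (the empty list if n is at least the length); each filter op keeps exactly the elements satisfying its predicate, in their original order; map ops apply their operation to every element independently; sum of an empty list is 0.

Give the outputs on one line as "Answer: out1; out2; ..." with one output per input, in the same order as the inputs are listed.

-160; -170; 805; -480

Execution, op by op:
  [-36, -7, 39] -> [36, 7, -39] -> [7, -39] -> [35, -195] -> -160
  [-50, 43, 30, -46, 7] -> [50, -43, -30, 46, -7] -> [-43, -30, 46, -7] -> [-215, -150, 230, -35] -> -170
  [-26, -6, 34, -21, -5, -42, -23, -34, -15, -49] -> [26, 6, -34, 21, 5, 42, 23, 34, 15, 49] -> [6, -34, 21, 5, 42, 23, 34, 15, 49] -> [30, -170, 105, 25, 210, 115, 170, 75, 245] -> 805
  [-12, 20, 27, 3, 46] -> [12, -20, -27, -3, -46] -> [-20, -27, -3, -46] -> [-100, -135, -15, -230] -> -480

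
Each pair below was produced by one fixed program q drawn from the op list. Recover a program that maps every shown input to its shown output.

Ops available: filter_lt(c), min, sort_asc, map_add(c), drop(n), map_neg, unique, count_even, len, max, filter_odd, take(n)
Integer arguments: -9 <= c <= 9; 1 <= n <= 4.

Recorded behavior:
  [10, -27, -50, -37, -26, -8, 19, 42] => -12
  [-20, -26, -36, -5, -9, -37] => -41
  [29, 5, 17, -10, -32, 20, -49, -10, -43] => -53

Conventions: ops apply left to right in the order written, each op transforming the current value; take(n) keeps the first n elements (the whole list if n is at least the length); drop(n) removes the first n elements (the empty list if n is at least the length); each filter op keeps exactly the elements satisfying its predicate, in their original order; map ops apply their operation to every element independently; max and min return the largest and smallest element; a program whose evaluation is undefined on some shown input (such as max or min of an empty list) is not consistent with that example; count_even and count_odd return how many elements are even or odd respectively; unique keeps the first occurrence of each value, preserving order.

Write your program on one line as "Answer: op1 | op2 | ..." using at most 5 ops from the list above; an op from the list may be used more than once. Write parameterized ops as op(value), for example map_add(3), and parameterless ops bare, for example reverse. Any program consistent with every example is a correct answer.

drop(1) | drop(4) | map_add(-2) | map_add(-2) | min

Check, running the answer program on each example:
  [10, -27, -50, -37, -26, -8, 19, 42] -> [-27, -50, -37, -26, -8, 19, 42] -> [-8, 19, 42] -> [-10, 17, 40] -> [-12, 15, 38] -> -12
  [-20, -26, -36, -5, -9, -37] -> [-26, -36, -5, -9, -37] -> [-37] -> [-39] -> [-41] -> -41
  [29, 5, 17, -10, -32, 20, -49, -10, -43] -> [5, 17, -10, -32, 20, -49, -10, -43] -> [20, -49, -10, -43] -> [18, -51, -12, -45] -> [16, -53, -14, -47] -> -53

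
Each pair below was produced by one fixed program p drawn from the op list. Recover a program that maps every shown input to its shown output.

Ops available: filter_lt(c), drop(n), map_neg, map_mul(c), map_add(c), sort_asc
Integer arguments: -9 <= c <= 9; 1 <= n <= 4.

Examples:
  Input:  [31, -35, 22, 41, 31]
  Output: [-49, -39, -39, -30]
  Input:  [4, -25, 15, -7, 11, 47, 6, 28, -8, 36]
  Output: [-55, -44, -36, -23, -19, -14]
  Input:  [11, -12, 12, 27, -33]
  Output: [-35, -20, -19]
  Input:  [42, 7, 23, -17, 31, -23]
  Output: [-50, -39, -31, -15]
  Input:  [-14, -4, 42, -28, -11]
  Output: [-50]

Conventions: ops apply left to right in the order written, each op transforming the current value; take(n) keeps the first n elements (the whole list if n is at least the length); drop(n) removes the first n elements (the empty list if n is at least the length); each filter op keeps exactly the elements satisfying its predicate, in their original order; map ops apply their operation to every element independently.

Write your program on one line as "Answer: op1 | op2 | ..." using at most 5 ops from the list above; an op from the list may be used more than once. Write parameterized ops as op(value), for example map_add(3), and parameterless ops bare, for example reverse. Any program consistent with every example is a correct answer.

map_neg | filter_lt(-5) | map_add(-8) | sort_asc

Check, running the answer program on each example:
  [31, -35, 22, 41, 31] -> [-31, 35, -22, -41, -31] -> [-31, -22, -41, -31] -> [-39, -30, -49, -39] -> [-49, -39, -39, -30]
  [4, -25, 15, -7, 11, 47, 6, 28, -8, 36] -> [-4, 25, -15, 7, -11, -47, -6, -28, 8, -36] -> [-15, -11, -47, -6, -28, -36] -> [-23, -19, -55, -14, -36, -44] -> [-55, -44, -36, -23, -19, -14]
  [11, -12, 12, 27, -33] -> [-11, 12, -12, -27, 33] -> [-11, -12, -27] -> [-19, -20, -35] -> [-35, -20, -19]
  [42, 7, 23, -17, 31, -23] -> [-42, -7, -23, 17, -31, 23] -> [-42, -7, -23, -31] -> [-50, -15, -31, -39] -> [-50, -39, -31, -15]
  [-14, -4, 42, -28, -11] -> [14, 4, -42, 28, 11] -> [-42] -> [-50] -> [-50]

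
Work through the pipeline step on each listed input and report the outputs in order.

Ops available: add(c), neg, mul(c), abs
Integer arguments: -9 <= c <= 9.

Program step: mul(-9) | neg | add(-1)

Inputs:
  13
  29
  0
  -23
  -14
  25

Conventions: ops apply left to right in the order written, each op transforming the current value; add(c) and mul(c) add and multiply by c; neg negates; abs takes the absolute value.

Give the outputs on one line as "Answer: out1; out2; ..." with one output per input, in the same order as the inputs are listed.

Execution, op by op:
  13 -> -117 -> 117 -> 116
  29 -> -261 -> 261 -> 260
  0 -> 0 -> 0 -> -1
  -23 -> 207 -> -207 -> -208
  -14 -> 126 -> -126 -> -127
  25 -> -225 -> 225 -> 224

116; 260; -1; -208; -127; 224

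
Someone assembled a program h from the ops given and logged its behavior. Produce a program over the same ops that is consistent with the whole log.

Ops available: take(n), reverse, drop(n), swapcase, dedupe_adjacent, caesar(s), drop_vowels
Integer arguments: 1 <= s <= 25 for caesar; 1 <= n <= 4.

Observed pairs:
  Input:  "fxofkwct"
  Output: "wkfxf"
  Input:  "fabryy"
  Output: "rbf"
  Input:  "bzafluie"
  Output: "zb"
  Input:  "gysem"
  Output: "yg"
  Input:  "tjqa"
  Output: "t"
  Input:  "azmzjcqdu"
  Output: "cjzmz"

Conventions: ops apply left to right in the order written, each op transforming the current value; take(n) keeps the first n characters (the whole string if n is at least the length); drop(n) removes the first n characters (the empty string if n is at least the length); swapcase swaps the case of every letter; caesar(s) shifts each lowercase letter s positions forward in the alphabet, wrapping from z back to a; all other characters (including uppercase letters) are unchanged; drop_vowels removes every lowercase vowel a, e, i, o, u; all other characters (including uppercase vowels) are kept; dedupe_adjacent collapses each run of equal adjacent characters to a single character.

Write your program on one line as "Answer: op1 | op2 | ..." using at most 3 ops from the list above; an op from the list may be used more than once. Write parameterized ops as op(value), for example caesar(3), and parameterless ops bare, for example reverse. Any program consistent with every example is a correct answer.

drop_vowels | reverse | drop(2)

Check, running the answer program on each example:
  "fxofkwct" -> "fxfkwct" -> "tcwkfxf" -> "wkfxf"
  "fabryy" -> "fbryy" -> "yyrbf" -> "rbf"
  "bzafluie" -> "bzfl" -> "lfzb" -> "zb"
  "gysem" -> "gysm" -> "msyg" -> "yg"
  "tjqa" -> "tjq" -> "qjt" -> "t"
  "azmzjcqdu" -> "zmzjcqd" -> "dqcjzmz" -> "cjzmz"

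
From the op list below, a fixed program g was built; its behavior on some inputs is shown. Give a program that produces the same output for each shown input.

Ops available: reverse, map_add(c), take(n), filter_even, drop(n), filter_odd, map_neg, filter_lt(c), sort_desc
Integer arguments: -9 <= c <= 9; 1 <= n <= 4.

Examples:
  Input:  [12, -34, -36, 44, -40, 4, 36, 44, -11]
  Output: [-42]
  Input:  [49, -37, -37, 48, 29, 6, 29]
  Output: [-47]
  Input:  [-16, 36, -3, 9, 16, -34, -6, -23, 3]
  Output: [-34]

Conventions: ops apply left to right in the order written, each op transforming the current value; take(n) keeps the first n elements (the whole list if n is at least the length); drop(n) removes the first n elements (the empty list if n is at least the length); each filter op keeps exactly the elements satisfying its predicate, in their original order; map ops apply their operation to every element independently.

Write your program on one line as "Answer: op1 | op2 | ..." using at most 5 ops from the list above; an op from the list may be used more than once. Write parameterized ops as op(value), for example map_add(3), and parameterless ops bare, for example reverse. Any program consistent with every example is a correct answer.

sort_desc | take(1) | map_add(-2) | map_neg

Check, running the answer program on each example:
  [12, -34, -36, 44, -40, 4, 36, 44, -11] -> [44, 44, 36, 12, 4, -11, -34, -36, -40] -> [44] -> [42] -> [-42]
  [49, -37, -37, 48, 29, 6, 29] -> [49, 48, 29, 29, 6, -37, -37] -> [49] -> [47] -> [-47]
  [-16, 36, -3, 9, 16, -34, -6, -23, 3] -> [36, 16, 9, 3, -3, -6, -16, -23, -34] -> [36] -> [34] -> [-34]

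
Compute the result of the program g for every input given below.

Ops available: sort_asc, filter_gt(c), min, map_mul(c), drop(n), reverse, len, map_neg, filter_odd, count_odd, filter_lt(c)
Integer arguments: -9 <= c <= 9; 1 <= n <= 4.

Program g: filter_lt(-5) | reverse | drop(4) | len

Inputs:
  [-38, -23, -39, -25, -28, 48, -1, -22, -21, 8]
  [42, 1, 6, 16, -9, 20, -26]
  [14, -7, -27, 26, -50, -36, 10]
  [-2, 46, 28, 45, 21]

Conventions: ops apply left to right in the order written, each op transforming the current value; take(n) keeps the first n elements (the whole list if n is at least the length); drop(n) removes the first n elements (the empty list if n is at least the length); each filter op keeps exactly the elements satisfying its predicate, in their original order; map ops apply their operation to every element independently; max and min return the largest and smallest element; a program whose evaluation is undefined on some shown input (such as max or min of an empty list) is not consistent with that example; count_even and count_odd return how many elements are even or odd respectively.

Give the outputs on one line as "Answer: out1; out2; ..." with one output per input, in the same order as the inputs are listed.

3; 0; 0; 0

Execution, op by op:
  [-38, -23, -39, -25, -28, 48, -1, -22, -21, 8] -> [-38, -23, -39, -25, -28, -22, -21] -> [-21, -22, -28, -25, -39, -23, -38] -> [-39, -23, -38] -> 3
  [42, 1, 6, 16, -9, 20, -26] -> [-9, -26] -> [-26, -9] -> [] -> 0
  [14, -7, -27, 26, -50, -36, 10] -> [-7, -27, -50, -36] -> [-36, -50, -27, -7] -> [] -> 0
  [-2, 46, 28, 45, 21] -> [] -> [] -> [] -> 0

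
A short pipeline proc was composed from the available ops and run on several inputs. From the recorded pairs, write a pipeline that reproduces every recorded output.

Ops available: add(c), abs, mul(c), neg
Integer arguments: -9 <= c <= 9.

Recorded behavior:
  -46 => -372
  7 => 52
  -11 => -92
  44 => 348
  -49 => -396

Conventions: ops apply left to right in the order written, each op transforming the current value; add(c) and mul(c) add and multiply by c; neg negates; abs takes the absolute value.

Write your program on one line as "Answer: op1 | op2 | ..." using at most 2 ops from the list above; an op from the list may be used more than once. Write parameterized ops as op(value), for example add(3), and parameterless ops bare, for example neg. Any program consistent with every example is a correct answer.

mul(8) | add(-4)

Check, running the answer program on each example:
  -46 -> -368 -> -372
  7 -> 56 -> 52
  -11 -> -88 -> -92
  44 -> 352 -> 348
  -49 -> -392 -> -396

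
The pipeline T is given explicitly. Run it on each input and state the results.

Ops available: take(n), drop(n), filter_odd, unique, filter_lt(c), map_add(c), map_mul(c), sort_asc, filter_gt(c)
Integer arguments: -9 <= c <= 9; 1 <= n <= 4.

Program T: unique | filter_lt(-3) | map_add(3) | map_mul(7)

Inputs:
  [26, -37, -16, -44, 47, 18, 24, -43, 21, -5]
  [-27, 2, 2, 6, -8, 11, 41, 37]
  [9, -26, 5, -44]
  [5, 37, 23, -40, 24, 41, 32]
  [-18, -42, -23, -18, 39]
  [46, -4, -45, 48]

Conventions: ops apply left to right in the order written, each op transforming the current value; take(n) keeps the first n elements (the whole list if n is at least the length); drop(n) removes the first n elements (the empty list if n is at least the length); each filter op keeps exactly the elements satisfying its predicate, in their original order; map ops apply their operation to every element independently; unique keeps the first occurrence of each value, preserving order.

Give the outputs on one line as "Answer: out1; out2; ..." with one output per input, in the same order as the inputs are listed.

[-238, -91, -287, -280, -14]; [-168, -35]; [-161, -287]; [-259]; [-105, -273, -140]; [-7, -294]

Execution, op by op:
  [26, -37, -16, -44, 47, 18, 24, -43, 21, -5] -> [26, -37, -16, -44, 47, 18, 24, -43, 21, -5] -> [-37, -16, -44, -43, -5] -> [-34, -13, -41, -40, -2] -> [-238, -91, -287, -280, -14]
  [-27, 2, 2, 6, -8, 11, 41, 37] -> [-27, 2, 6, -8, 11, 41, 37] -> [-27, -8] -> [-24, -5] -> [-168, -35]
  [9, -26, 5, -44] -> [9, -26, 5, -44] -> [-26, -44] -> [-23, -41] -> [-161, -287]
  [5, 37, 23, -40, 24, 41, 32] -> [5, 37, 23, -40, 24, 41, 32] -> [-40] -> [-37] -> [-259]
  [-18, -42, -23, -18, 39] -> [-18, -42, -23, 39] -> [-18, -42, -23] -> [-15, -39, -20] -> [-105, -273, -140]
  [46, -4, -45, 48] -> [46, -4, -45, 48] -> [-4, -45] -> [-1, -42] -> [-7, -294]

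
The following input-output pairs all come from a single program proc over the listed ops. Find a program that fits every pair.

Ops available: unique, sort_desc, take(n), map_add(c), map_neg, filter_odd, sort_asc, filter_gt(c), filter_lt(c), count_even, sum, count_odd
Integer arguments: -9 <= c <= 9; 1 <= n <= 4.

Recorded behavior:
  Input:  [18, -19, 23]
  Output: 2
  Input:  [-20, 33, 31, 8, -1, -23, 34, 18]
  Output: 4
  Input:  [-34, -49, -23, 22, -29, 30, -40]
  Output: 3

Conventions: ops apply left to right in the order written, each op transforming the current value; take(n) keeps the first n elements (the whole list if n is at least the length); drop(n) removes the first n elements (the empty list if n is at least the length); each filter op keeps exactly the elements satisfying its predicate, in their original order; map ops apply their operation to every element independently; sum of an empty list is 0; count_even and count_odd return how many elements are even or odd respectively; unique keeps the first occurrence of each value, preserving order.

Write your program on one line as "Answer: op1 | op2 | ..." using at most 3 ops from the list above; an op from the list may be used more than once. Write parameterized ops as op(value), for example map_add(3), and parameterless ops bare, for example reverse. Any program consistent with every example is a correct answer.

sort_asc | map_add(-7) | count_even

Check, running the answer program on each example:
  [18, -19, 23] -> [-19, 18, 23] -> [-26, 11, 16] -> 2
  [-20, 33, 31, 8, -1, -23, 34, 18] -> [-23, -20, -1, 8, 18, 31, 33, 34] -> [-30, -27, -8, 1, 11, 24, 26, 27] -> 4
  [-34, -49, -23, 22, -29, 30, -40] -> [-49, -40, -34, -29, -23, 22, 30] -> [-56, -47, -41, -36, -30, 15, 23] -> 3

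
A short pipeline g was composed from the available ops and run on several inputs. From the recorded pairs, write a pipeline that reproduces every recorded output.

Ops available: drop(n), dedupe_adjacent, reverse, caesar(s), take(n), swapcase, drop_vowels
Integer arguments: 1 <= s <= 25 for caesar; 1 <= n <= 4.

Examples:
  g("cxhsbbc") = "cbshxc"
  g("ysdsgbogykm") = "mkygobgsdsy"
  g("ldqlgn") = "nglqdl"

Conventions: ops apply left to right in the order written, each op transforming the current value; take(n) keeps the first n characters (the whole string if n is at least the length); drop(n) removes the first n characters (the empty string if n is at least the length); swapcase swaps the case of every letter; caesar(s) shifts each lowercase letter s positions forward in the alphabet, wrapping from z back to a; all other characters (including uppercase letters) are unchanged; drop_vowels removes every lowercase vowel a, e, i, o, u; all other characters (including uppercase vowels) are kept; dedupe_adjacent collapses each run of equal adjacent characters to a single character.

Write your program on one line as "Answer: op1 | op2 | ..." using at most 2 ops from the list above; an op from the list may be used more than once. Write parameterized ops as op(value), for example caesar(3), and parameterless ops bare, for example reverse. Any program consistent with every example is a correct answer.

reverse | dedupe_adjacent

Check, running the answer program on each example:
  "cxhsbbc" -> "cbbshxc" -> "cbshxc"
  "ysdsgbogykm" -> "mkygobgsdsy" -> "mkygobgsdsy"
  "ldqlgn" -> "nglqdl" -> "nglqdl"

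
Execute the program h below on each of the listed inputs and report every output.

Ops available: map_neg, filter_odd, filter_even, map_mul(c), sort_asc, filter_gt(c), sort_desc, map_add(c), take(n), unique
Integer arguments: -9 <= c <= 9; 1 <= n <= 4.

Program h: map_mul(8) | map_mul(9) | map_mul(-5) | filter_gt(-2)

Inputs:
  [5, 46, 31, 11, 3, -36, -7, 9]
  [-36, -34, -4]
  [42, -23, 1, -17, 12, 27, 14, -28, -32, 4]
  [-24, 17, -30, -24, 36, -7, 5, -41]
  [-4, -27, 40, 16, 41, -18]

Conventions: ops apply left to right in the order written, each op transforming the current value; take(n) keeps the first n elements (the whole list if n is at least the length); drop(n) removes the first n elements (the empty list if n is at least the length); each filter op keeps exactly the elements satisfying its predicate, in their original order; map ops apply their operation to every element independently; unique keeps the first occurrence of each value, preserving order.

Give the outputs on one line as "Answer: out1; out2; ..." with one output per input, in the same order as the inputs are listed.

Execution, op by op:
  [5, 46, 31, 11, 3, -36, -7, 9] -> [40, 368, 248, 88, 24, -288, -56, 72] -> [360, 3312, 2232, 792, 216, -2592, -504, 648] -> [-1800, -16560, -11160, -3960, -1080, 12960, 2520, -3240] -> [12960, 2520]
  [-36, -34, -4] -> [-288, -272, -32] -> [-2592, -2448, -288] -> [12960, 12240, 1440] -> [12960, 12240, 1440]
  [42, -23, 1, -17, 12, 27, 14, -28, -32, 4] -> [336, -184, 8, -136, 96, 216, 112, -224, -256, 32] -> [3024, -1656, 72, -1224, 864, 1944, 1008, -2016, -2304, 288] -> [-15120, 8280, -360, 6120, -4320, -9720, -5040, 10080, 11520, -1440] -> [8280, 6120, 10080, 11520]
  [-24, 17, -30, -24, 36, -7, 5, -41] -> [-192, 136, -240, -192, 288, -56, 40, -328] -> [-1728, 1224, -2160, -1728, 2592, -504, 360, -2952] -> [8640, -6120, 10800, 8640, -12960, 2520, -1800, 14760] -> [8640, 10800, 8640, 2520, 14760]
  [-4, -27, 40, 16, 41, -18] -> [-32, -216, 320, 128, 328, -144] -> [-288, -1944, 2880, 1152, 2952, -1296] -> [1440, 9720, -14400, -5760, -14760, 6480] -> [1440, 9720, 6480]

[12960, 2520]; [12960, 12240, 1440]; [8280, 6120, 10080, 11520]; [8640, 10800, 8640, 2520, 14760]; [1440, 9720, 6480]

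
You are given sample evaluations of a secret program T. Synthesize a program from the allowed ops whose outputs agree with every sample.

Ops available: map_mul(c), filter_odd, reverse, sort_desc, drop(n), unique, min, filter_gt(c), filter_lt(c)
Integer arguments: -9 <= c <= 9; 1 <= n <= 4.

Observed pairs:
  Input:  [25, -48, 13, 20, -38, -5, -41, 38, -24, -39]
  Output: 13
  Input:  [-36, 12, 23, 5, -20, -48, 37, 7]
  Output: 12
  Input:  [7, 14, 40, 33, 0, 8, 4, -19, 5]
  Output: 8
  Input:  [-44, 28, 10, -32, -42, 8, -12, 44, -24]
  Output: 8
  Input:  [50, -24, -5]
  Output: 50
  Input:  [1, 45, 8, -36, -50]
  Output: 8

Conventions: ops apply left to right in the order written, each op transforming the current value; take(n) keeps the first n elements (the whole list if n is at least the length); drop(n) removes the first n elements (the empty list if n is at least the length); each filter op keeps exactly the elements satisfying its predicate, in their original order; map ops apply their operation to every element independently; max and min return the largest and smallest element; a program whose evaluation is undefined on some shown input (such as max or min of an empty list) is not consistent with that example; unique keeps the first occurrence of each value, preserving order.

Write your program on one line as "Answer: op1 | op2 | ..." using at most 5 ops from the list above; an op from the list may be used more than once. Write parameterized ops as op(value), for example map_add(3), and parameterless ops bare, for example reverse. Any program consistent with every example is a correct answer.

reverse | sort_desc | filter_gt(7) | min

Check, running the answer program on each example:
  [25, -48, 13, 20, -38, -5, -41, 38, -24, -39] -> [-39, -24, 38, -41, -5, -38, 20, 13, -48, 25] -> [38, 25, 20, 13, -5, -24, -38, -39, -41, -48] -> [38, 25, 20, 13] -> 13
  [-36, 12, 23, 5, -20, -48, 37, 7] -> [7, 37, -48, -20, 5, 23, 12, -36] -> [37, 23, 12, 7, 5, -20, -36, -48] -> [37, 23, 12] -> 12
  [7, 14, 40, 33, 0, 8, 4, -19, 5] -> [5, -19, 4, 8, 0, 33, 40, 14, 7] -> [40, 33, 14, 8, 7, 5, 4, 0, -19] -> [40, 33, 14, 8] -> 8
  [-44, 28, 10, -32, -42, 8, -12, 44, -24] -> [-24, 44, -12, 8, -42, -32, 10, 28, -44] -> [44, 28, 10, 8, -12, -24, -32, -42, -44] -> [44, 28, 10, 8] -> 8
  [50, -24, -5] -> [-5, -24, 50] -> [50, -5, -24] -> [50] -> 50
  [1, 45, 8, -36, -50] -> [-50, -36, 8, 45, 1] -> [45, 8, 1, -36, -50] -> [45, 8] -> 8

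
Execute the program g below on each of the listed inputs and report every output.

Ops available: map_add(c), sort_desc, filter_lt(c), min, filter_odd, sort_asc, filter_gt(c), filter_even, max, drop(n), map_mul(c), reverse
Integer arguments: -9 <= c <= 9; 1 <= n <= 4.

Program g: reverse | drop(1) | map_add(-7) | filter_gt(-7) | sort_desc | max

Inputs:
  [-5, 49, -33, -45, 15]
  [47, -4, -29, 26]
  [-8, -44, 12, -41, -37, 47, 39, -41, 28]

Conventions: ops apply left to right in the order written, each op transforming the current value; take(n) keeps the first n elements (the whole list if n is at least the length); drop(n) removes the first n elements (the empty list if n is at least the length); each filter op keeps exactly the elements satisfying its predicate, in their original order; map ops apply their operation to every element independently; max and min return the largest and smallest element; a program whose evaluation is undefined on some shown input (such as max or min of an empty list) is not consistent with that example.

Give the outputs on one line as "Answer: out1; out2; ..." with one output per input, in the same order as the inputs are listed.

Execution, op by op:
  [-5, 49, -33, -45, 15] -> [15, -45, -33, 49, -5] -> [-45, -33, 49, -5] -> [-52, -40, 42, -12] -> [42] -> [42] -> 42
  [47, -4, -29, 26] -> [26, -29, -4, 47] -> [-29, -4, 47] -> [-36, -11, 40] -> [40] -> [40] -> 40
  [-8, -44, 12, -41, -37, 47, 39, -41, 28] -> [28, -41, 39, 47, -37, -41, 12, -44, -8] -> [-41, 39, 47, -37, -41, 12, -44, -8] -> [-48, 32, 40, -44, -48, 5, -51, -15] -> [32, 40, 5] -> [40, 32, 5] -> 40

42; 40; 40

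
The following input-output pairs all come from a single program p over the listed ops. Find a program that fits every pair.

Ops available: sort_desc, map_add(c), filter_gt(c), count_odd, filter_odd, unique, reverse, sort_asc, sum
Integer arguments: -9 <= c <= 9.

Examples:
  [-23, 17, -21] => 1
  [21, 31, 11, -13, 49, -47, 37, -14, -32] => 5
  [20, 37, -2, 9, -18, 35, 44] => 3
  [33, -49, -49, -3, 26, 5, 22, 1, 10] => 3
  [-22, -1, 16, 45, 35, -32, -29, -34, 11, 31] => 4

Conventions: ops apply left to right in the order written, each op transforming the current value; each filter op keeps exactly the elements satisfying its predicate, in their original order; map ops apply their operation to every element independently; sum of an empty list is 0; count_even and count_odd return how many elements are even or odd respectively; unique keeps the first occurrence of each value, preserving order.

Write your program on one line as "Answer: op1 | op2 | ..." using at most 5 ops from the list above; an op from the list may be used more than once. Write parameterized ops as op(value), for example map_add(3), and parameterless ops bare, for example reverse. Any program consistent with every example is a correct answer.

unique | filter_gt(0) | filter_odd | count_odd

Check, running the answer program on each example:
  [-23, 17, -21] -> [-23, 17, -21] -> [17] -> [17] -> 1
  [21, 31, 11, -13, 49, -47, 37, -14, -32] -> [21, 31, 11, -13, 49, -47, 37, -14, -32] -> [21, 31, 11, 49, 37] -> [21, 31, 11, 49, 37] -> 5
  [20, 37, -2, 9, -18, 35, 44] -> [20, 37, -2, 9, -18, 35, 44] -> [20, 37, 9, 35, 44] -> [37, 9, 35] -> 3
  [33, -49, -49, -3, 26, 5, 22, 1, 10] -> [33, -49, -3, 26, 5, 22, 1, 10] -> [33, 26, 5, 22, 1, 10] -> [33, 5, 1] -> 3
  [-22, -1, 16, 45, 35, -32, -29, -34, 11, 31] -> [-22, -1, 16, 45, 35, -32, -29, -34, 11, 31] -> [16, 45, 35, 11, 31] -> [45, 35, 11, 31] -> 4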